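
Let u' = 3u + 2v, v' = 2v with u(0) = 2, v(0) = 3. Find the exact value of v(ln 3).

27

A = [[3,2],[0,2]]; eigenvalues λ = 3, 2.
Eigenvectors: (1,0) for λ=3, (2,-1) for λ=2.
From the initial condition, c_1 = 8, c_2 = -3.
v(ln 3) = (8)(3^3)(0) + (-3)(3^2)(-1) = 27.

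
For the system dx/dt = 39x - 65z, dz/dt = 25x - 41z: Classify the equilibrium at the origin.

stable spiral

A = [[39,-65],[25,-41]]; det(A-λI) = λ^2 + 2λ + 26.
λ = -1 ± 5i: negative real part.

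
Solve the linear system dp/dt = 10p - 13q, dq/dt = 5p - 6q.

Coefficient matrix A = [[10, -13], [5, -6]].
Characteristic polynomial det(A - λI) = λ^2 - 4λ + 5 = 0.
Eigenvalues λ = 2 ± i (complex conjugate pair).
For λ=2+i: an eigenvector is (-3,-2) - i(2,1) = (-3 - 2i, -2 - i).
A real fundamental pair from Re and Im of e^((2+i)t)v: X_1 = e^(2t)(cos(t)·(-3,-2) + sin(t)·(2,1)), X_2 = e^(2t)(sin(t)·(-3,-2) - cos(t)·(2,1)).
General solution: K_1X_1 + K_2X_2.

p(t) = 2K_1e^(2t)sin(t) - 3K_1e^(2t)cos(t) - 3K_2e^(2t)sin(t) - 2K_2e^(2t)cos(t), q(t) = K_1e^(2t)sin(t) - 2K_1e^(2t)cos(t) - 2K_2e^(2t)sin(t) - K_2e^(2t)cos(t)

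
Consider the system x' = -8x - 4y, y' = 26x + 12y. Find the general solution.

x(t) = C_1e^(2t)sin(2t) - C_1e^(2t)cos(2t) - C_2e^(2t)sin(2t) - C_2e^(2t)cos(2t), y(t) = -3C_1e^(2t)sin(2t) + 2C_1e^(2t)cos(2t) + 2C_2e^(2t)sin(2t) + 3C_2e^(2t)cos(2t)

Coefficient matrix A = [[-8, -4], [26, 12]].
Characteristic polynomial det(A - λI) = λ^2 - 4λ + 8 = 0.
Eigenvalues λ = 2 ± 2i (complex conjugate pair).
For λ=2+2i: an eigenvector is (-1,2) - i(1,-3) = (-1 - i, 2 + 3i).
A real fundamental pair from Re and Im of e^((2+2i)t)v: X_1 = e^(2t)(cos(2t)·(-1,2) + sin(2t)·(1,-3)), X_2 = e^(2t)(sin(2t)·(-1,2) - cos(2t)·(1,-3)).
General solution: C_1X_1 + C_2X_2.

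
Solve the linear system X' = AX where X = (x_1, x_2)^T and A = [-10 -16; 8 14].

x_1(t) = C_1e^(6t) - 2C_2e^(-2t), x_2(t) = -C_1e^(6t) + C_2e^(-2t)

Coefficient matrix A = [[-10, -16], [8, 14]].
Characteristic polynomial det(A - λI) = λ^2 - 4λ - 12 = 0.
Eigenvalues λ = 6, -2.
For λ=6: (A-λI) row 1 is [-16, -16], so an eigenvector is (1, -1).
For λ=-2: (A-λI) row 1 is [-8, -16], so an eigenvector is (-2, 1).
General solution: C_1e^(6t)(1,-1) + C_2e^(-2t)(-2,1).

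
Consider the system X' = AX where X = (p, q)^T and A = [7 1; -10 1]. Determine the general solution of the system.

p(t) = c_1e^(4t)cos(t) + c_2e^(4t)sin(t), q(t) = -c_1e^(4t)sin(t) - 3c_1e^(4t)cos(t) - 3c_2e^(4t)sin(t) + c_2e^(4t)cos(t)

Coefficient matrix A = [[7, 1], [-10, 1]].
Characteristic polynomial det(A - λI) = λ^2 - 8λ + 17 = 0.
Eigenvalues λ = 4 ± i (complex conjugate pair).
For λ=4+i: an eigenvector is (1,-3) - i(0,-1) = (1, -3 + i).
A real fundamental pair from Re and Im of e^((4+i)t)v: X_1 = e^(4t)(cos(t)·(1,-3) + sin(t)·(0,-1)), X_2 = e^(4t)(sin(t)·(1,-3) - cos(t)·(0,-1)).
General solution: c_1X_1 + c_2X_2.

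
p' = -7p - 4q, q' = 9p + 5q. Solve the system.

Coefficient matrix A = [[-7, -4], [9, 5]].
Characteristic polynomial det(A - λI) = λ^2 + 2λ + 1 = 0.
Single eigenvalue λ = -1 with algebraic multiplicity 2.
Eigenvector v = (-2,3); generalized eigenvector w with (A-λI)w=v is (-1,2).
General solution: e^(-t)[C_1·v + C_2·(t·v + w)].

p(t) = -2C_1e^(-t) - 2C_2te^(-t) - C_2e^(-t), q(t) = 3C_1e^(-t) + 3C_2te^(-t) + 2C_2e^(-t)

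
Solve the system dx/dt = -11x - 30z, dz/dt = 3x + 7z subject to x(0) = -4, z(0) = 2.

Coefficient matrix A = [[-11, -30], [3, 7]].
Characteristic polynomial det(A - λI) = λ^2 + 4λ + 13 = 0.
Eigenvalues λ = -2 ± 3i (complex conjugate pair).
For λ=-2+3i: an eigenvector is (-1,0) - i(3,-1) = (-1 - 3i, 0 + i).
A real fundamental pair from Re and Im of e^((-2+3i)t)v: X_1 = e^(-2t)(cos(3t)·(-1,0) + sin(3t)·(3,-1)), X_2 = e^(-2t)(sin(3t)·(-1,0) - cos(3t)·(3,-1)).
General solution: C_1X_1 + C_2X_2.
Applying x(0)=-4, z(0)=2 gives C_1=-2, C_2=2.

x(t) = -8e^(-2t)sin(3t) - 4e^(-2t)cos(3t), z(t) = 2e^(-2t)sin(3t) + 2e^(-2t)cos(3t)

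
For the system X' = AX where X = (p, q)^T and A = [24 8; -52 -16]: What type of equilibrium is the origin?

A = [[24,8],[-52,-16]]; det(A-λI) = λ^2 - 8λ + 32.
λ = 4 ± 4i: positive real part.

unstable spiral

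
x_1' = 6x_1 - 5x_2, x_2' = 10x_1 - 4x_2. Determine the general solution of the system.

x_1(t) = -C_1e^(t)sin(5t) + C_2e^(t)cos(5t), x_2(t) = -C_1e^(t)sin(5t) + C_1e^(t)cos(5t) + C_2e^(t)sin(5t) + C_2e^(t)cos(5t)

Coefficient matrix A = [[6, -5], [10, -4]].
Characteristic polynomial det(A - λI) = λ^2 - 2λ + 26 = 0.
Eigenvalues λ = 1 ± 5i (complex conjugate pair).
For λ=1+5i: an eigenvector is (0,1) - i(-1,-1) = (0 + i, 1 + i).
A real fundamental pair from Re and Im of e^((1+5i)t)v: X_1 = e^(t)(cos(5t)·(0,1) + sin(5t)·(-1,-1)), X_2 = e^(t)(sin(5t)·(0,1) - cos(5t)·(-1,-1)).
General solution: C_1X_1 + C_2X_2.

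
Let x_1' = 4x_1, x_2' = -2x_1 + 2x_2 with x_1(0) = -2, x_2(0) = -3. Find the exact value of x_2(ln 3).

117

A = [[4,0],[-2,2]]; eigenvalues λ = 4, 2.
Eigenvectors: (1,-1) for λ=4, (0,1) for λ=2.
From the initial condition, c_1 = -2, c_2 = -5.
x_2(ln 3) = (-2)(3^4)(-1) + (-5)(3^2)(1) = 117.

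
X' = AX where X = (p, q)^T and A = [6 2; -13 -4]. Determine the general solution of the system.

Coefficient matrix A = [[6, 2], [-13, -4]].
Characteristic polynomial det(A - λI) = λ^2 - 2λ + 2 = 0.
Eigenvalues λ = 1 ± i (complex conjugate pair).
For λ=1+i: an eigenvector is (-1,2) - i(-1,3) = (-1 + i, 2 - 3i).
A real fundamental pair from Re and Im of e^((1+i)t)v: X_1 = e^(t)(cos(t)·(-1,2) + sin(t)·(-1,3)), X_2 = e^(t)(sin(t)·(-1,2) - cos(t)·(-1,3)).
General solution: C_1X_1 + C_2X_2.

p(t) = -C_1e^(t)sin(t) - C_1e^(t)cos(t) - C_2e^(t)sin(t) + C_2e^(t)cos(t), q(t) = 3C_1e^(t)sin(t) + 2C_1e^(t)cos(t) + 2C_2e^(t)sin(t) - 3C_2e^(t)cos(t)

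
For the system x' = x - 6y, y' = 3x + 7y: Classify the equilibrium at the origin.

unstable spiral

A = [[1,-6],[3,7]]; det(A-λI) = λ^2 - 8λ + 25.
λ = 4 ± 3i: positive real part.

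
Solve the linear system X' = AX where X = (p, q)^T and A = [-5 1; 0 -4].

Coefficient matrix A = [[-5, 1], [0, -4]].
Characteristic polynomial det(A - λI) = λ^2 + 9λ + 20 = 0.
Eigenvalues λ = -4, -5.
For λ=-4: (A-λI) row 1 is [-1, 1], so an eigenvector is (-1, -1).
For λ=-5: (A-λI) row 1 is [0, 1], so an eigenvector is (1, 0).
General solution: K_1e^(-4t)(-1,-1) + K_2e^(-5t)(1,0).

p(t) = -K_1e^(-4t) + K_2e^(-5t), q(t) = -K_1e^(-4t)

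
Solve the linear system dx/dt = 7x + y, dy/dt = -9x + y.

Coefficient matrix A = [[7, 1], [-9, 1]].
Characteristic polynomial det(A - λI) = λ^2 - 8λ + 16 = 0.
Single eigenvalue λ = 4 with algebraic multiplicity 2.
Eigenvector v = (-1,3); generalized eigenvector w with (A-λI)w=v is (-1,2).
General solution: e^(4t)[C_1·v + C_2·(t·v + w)].

x(t) = -C_1e^(4t) - C_2te^(4t) - C_2e^(4t), y(t) = 3C_1e^(4t) + 3C_2te^(4t) + 2C_2e^(4t)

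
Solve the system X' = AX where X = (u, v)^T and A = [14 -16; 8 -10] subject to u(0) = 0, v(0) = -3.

u(t) = 6e^(6t) - 6e^(-2t), v(t) = 3e^(6t) - 6e^(-2t)

Coefficient matrix A = [[14, -16], [8, -10]].
Characteristic polynomial det(A - λI) = λ^2 - 4λ - 12 = 0.
Eigenvalues λ = -2, 6.
For λ=-2: (A-λI) row 1 is [16, -16], so an eigenvector is (-1, -1).
For λ=6: (A-λI) row 1 is [8, -16], so an eigenvector is (2, 1).
General solution: c_1e^(-2t)(-1,-1) + c_2e^(6t)(2,1).
Applying u(0)=0, v(0)=-3 gives c_1=6, c_2=3.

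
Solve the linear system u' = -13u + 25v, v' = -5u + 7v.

Coefficient matrix A = [[-13, 25], [-5, 7]].
Characteristic polynomial det(A - λI) = λ^2 + 6λ + 34 = 0.
Eigenvalues λ = -3 ± 5i (complex conjugate pair).
For λ=-3+5i: an eigenvector is (1,0) - i(-2,-1) = (1 + 2i, 0 + i).
A real fundamental pair from Re and Im of e^((-3+5i)t)v: X_1 = e^(-3t)(cos(5t)·(1,0) + sin(5t)·(-2,-1)), X_2 = e^(-3t)(sin(5t)·(1,0) - cos(5t)·(-2,-1)).
General solution: c_1X_1 + c_2X_2.

u(t) = -2c_1e^(-3t)sin(5t) + c_1e^(-3t)cos(5t) + c_2e^(-3t)sin(5t) + 2c_2e^(-3t)cos(5t), v(t) = -c_1e^(-3t)sin(5t) + c_2e^(-3t)cos(5t)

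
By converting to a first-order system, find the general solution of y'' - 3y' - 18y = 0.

y(t) = C_1e^(6t) + C_2e^(-3t)

Let x_1 = y, x_2 = y'. Then x_1' = x_2 and x_2' = 18x_1 + 3x_2.
A = [[0,1],[18,3]]; det(A-λI) = λ^2 - 3λ - 18.
Eigenvalues λ = 6, -3 with eigenvectors (1,6), (1,-3).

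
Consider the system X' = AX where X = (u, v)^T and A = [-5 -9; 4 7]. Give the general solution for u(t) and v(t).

Coefficient matrix A = [[-5, -9], [4, 7]].
Characteristic polynomial det(A - λI) = λ^2 - 2λ + 1 = 0.
Single eigenvalue λ = 1 with algebraic multiplicity 2.
Eigenvector v = (3,-2); generalized eigenvector w with (A-λI)w=v is (-2,1).
General solution: e^(t)[C_1·v + C_2·(t·v + w)].

u(t) = 3C_1e^(t) + 3C_2te^(t) - 2C_2e^(t), v(t) = -2C_1e^(t) - 2C_2te^(t) + C_2e^(t)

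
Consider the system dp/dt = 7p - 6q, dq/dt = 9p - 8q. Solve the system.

Coefficient matrix A = [[7, -6], [9, -8]].
Characteristic polynomial det(A - λI) = λ^2 + λ - 2 = 0.
Eigenvalues λ = 1, -2.
For λ=1: (A-λI) row 1 is [6, -6], so an eigenvector is (1, 1).
For λ=-2: (A-λI) row 1 is [9, -6], so an eigenvector is (-2, -3).
General solution: c_1e^(t)(1,1) + c_2e^(-2t)(-2,-3).

p(t) = c_1e^(t) - 2c_2e^(-2t), q(t) = c_1e^(t) - 3c_2e^(-2t)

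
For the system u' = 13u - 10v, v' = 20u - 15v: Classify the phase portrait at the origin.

stable spiral

A = [[13,-10],[20,-15]]; det(A-λI) = λ^2 + 2λ + 5.
λ = -1 ± 2i: negative real part.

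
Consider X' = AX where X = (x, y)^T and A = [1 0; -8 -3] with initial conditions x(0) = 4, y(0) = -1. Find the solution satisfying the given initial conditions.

x(t) = 4e^(t), y(t) = -8e^(t) + 7e^(-3t)

Coefficient matrix A = [[1, 0], [-8, -3]].
Characteristic polynomial det(A - λI) = λ^2 + 2λ - 3 = 0.
Eigenvalues λ = 1, -3.
For λ=1: (A-λI) row 2 is [-8, -4], so an eigenvector is (1, -2).
For λ=-3: (A-λI) row 1 is [4, 0], so an eigenvector is (0, -1).
General solution: C_1e^(t)(1,-2) + C_2e^(-3t)(0,-1).
Applying x(0)=4, y(0)=-1 gives C_1=4, C_2=-7.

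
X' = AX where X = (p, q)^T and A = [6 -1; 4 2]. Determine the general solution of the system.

Coefficient matrix A = [[6, -1], [4, 2]].
Characteristic polynomial det(A - λI) = λ^2 - 8λ + 16 = 0.
Single eigenvalue λ = 4 with algebraic multiplicity 2.
Eigenvector v = (-1,-2); generalized eigenvector w with (A-λI)w=v is (-2,-3).
General solution: e^(4t)[c_1·v + c_2·(t·v + w)].

p(t) = -c_1e^(4t) - c_2te^(4t) - 2c_2e^(4t), q(t) = -2c_1e^(4t) - 2c_2te^(4t) - 3c_2e^(4t)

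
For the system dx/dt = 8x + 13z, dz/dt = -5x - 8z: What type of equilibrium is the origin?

A = [[8,13],[-5,-8]]; det(A-λI) = λ^2 + 1.
λ = 0 ± i: zero real part.

center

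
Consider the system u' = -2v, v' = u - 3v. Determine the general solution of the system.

Coefficient matrix A = [[0, -2], [1, -3]].
Characteristic polynomial det(A - λI) = λ^2 + 3λ + 2 = 0.
Eigenvalues λ = -2, -1.
For λ=-2: (A-λI) row 1 is [2, -2], so an eigenvector is (-1, -1).
For λ=-1: (A-λI) row 1 is [1, -2], so an eigenvector is (-2, -1).
General solution: c_1e^(-2t)(-1,-1) + c_2e^(-t)(-2,-1).

u(t) = -c_1e^(-2t) - 2c_2e^(-t), v(t) = -c_1e^(-2t) - c_2e^(-t)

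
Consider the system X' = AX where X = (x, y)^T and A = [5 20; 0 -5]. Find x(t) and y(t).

Coefficient matrix A = [[5, 20], [0, -5]].
Characteristic polynomial det(A - λI) = λ^2 - 25 = 0.
Eigenvalues λ = -5, 5.
For λ=-5: (A-λI) row 1 is [10, 20], so an eigenvector is (2, -1).
For λ=5: (A-λI) row 1 is [0, 20], so an eigenvector is (1, 0).
General solution: C_1e^(-5t)(2,-1) + C_2e^(5t)(1,0).

x(t) = 2C_1e^(-5t) + C_2e^(5t), y(t) = -C_1e^(-5t)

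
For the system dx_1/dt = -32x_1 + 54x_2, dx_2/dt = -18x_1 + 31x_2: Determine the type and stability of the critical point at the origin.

saddle

A = [[-32,54],[-18,31]]; det(A-λI) = λ^2 + λ - 20.
λ = 4, -5: opposite signs.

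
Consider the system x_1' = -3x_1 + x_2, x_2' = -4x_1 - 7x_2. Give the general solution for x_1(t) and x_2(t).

x_1(t) = -K_1e^(-5t) - K_2te^(-5t) - 2K_2e^(-5t), x_2(t) = 2K_1e^(-5t) + 2K_2te^(-5t) + 3K_2e^(-5t)

Coefficient matrix A = [[-3, 1], [-4, -7]].
Characteristic polynomial det(A - λI) = λ^2 + 10λ + 25 = 0.
Single eigenvalue λ = -5 with algebraic multiplicity 2.
Eigenvector v = (-1,2); generalized eigenvector w with (A-λI)w=v is (-2,3).
General solution: e^(-5t)[K_1·v + K_2·(t·v + w)].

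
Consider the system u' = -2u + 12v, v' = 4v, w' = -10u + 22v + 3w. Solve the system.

Coefficient matrix A = [[-2, 12, 0], [0, 4, 0], [-10, 22, 3]].
det(A - λI) = 0 gives eigenvalues λ = -2, 4, 3.
For λ=-2: eigenvector (1,0,2).
For λ=4: eigenvector (2,1,2).
For λ=3: eigenvector (0,0,1).
General solution: K_1e^(-2t)(1,0,2) + K_2e^(4t)(2,1,2) + K_3e^(3t)(0,0,1).

u(t) = K_1e^(-2t) + 2K_2e^(4t), v(t) = K_2e^(4t), w(t) = 2K_1e^(-2t) + 2K_2e^(4t) + K_3e^(3t)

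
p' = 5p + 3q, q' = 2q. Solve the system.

p(t) = c_1e^(2t) + c_2e^(5t), q(t) = -c_1e^(2t)

Coefficient matrix A = [[5, 3], [0, 2]].
Characteristic polynomial det(A - λI) = λ^2 - 7λ + 10 = 0.
Eigenvalues λ = 2, 5.
For λ=2: (A-λI) row 1 is [3, 3], so an eigenvector is (1, -1).
For λ=5: (A-λI) row 1 is [0, 3], so an eigenvector is (1, 0).
General solution: c_1e^(2t)(1,-1) + c_2e^(5t)(1,0).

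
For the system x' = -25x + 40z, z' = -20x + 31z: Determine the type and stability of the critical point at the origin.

unstable spiral

A = [[-25,40],[-20,31]]; det(A-λI) = λ^2 - 6λ + 25.
λ = 3 ± 4i: positive real part.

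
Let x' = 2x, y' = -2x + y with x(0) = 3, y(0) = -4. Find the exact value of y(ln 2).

-20

A = [[2,0],[-2,1]]; eigenvalues λ = 2, 1.
Eigenvectors: (-1,2) for λ=2, (0,1) for λ=1.
From the initial condition, c_1 = -3, c_2 = 2.
y(ln 2) = (-3)(2^2)(2) + (2)(2^1)(1) = -20.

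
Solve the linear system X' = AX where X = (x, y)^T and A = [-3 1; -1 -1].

x(t) = -C_1e^(-2t) - C_2te^(-2t) + 2C_2e^(-2t), y(t) = -C_1e^(-2t) - C_2te^(-2t) + C_2e^(-2t)

Coefficient matrix A = [[-3, 1], [-1, -1]].
Characteristic polynomial det(A - λI) = λ^2 + 4λ + 4 = 0.
Single eigenvalue λ = -2 with algebraic multiplicity 2.
Eigenvector v = (-1,-1); generalized eigenvector w with (A-λI)w=v is (2,1).
General solution: e^(-2t)[C_1·v + C_2·(t·v + w)].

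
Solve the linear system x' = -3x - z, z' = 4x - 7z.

Coefficient matrix A = [[-3, -1], [4, -7]].
Characteristic polynomial det(A - λI) = λ^2 + 10λ + 25 = 0.
Single eigenvalue λ = -5 with algebraic multiplicity 2.
Eigenvector v = (1,2); generalized eigenvector w with (A-λI)w=v is (0,-1).
General solution: e^(-5t)[c_1·v + c_2·(t·v + w)].

x(t) = c_1e^(-5t) + c_2te^(-5t), z(t) = 2c_1e^(-5t) + 2c_2te^(-5t) - c_2e^(-5t)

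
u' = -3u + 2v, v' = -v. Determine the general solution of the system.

u(t) = -c_1e^(-t) + c_2e^(-3t), v(t) = -c_1e^(-t)

Coefficient matrix A = [[-3, 2], [0, -1]].
Characteristic polynomial det(A - λI) = λ^2 + 4λ + 3 = 0.
Eigenvalues λ = -1, -3.
For λ=-1: (A-λI) row 1 is [-2, 2], so an eigenvector is (-1, -1).
For λ=-3: (A-λI) row 1 is [0, 2], so an eigenvector is (1, 0).
General solution: c_1e^(-t)(-1,-1) + c_2e^(-3t)(1,0).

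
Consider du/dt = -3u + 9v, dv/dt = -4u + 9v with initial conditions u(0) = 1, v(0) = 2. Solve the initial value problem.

u(t) = 12te^(3t) + e^(3t), v(t) = 8te^(3t) + 2e^(3t)

Coefficient matrix A = [[-3, 9], [-4, 9]].
Characteristic polynomial det(A - λI) = λ^2 - 6λ + 9 = 0.
Single eigenvalue λ = 3 with algebraic multiplicity 2.
Eigenvector v = (3,2); generalized eigenvector w with (A-λI)w=v is (1,1).
General solution: e^(3t)[K_1·v + K_2·(t·v + w)].
Applying u(0)=1, v(0)=2 gives K_1=-1, K_2=4.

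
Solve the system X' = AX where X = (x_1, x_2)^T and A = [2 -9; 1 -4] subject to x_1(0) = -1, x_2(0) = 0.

Coefficient matrix A = [[2, -9], [1, -4]].
Characteristic polynomial det(A - λI) = λ^2 + 2λ + 1 = 0.
Single eigenvalue λ = -1 with algebraic multiplicity 2.
Eigenvector v = (3,1); generalized eigenvector w with (A-λI)w=v is (1,0).
General solution: e^(-t)[C_1·v + C_2·(t·v + w)].
Applying x_1(0)=-1, x_2(0)=0 gives C_1=0, C_2=-1.

x_1(t) = -3te^(-t) - e^(-t), x_2(t) = -te^(-t)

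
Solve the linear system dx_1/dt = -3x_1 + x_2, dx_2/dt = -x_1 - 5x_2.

x_1(t) = K_1e^(-4t) + K_2te^(-4t) + 3K_2e^(-4t), x_2(t) = -K_1e^(-4t) - K_2te^(-4t) - 2K_2e^(-4t)

Coefficient matrix A = [[-3, 1], [-1, -5]].
Characteristic polynomial det(A - λI) = λ^2 + 8λ + 16 = 0.
Single eigenvalue λ = -4 with algebraic multiplicity 2.
Eigenvector v = (1,-1); generalized eigenvector w with (A-λI)w=v is (3,-2).
General solution: e^(-4t)[K_1·v + K_2·(t·v + w)].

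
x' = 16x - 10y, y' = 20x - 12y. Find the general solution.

x(t) = c_1e^(2t)sin(2t) - 2c_1e^(2t)cos(2t) - 2c_2e^(2t)sin(2t) - c_2e^(2t)cos(2t), y(t) = c_1e^(2t)sin(2t) - 3c_1e^(2t)cos(2t) - 3c_2e^(2t)sin(2t) - c_2e^(2t)cos(2t)

Coefficient matrix A = [[16, -10], [20, -12]].
Characteristic polynomial det(A - λI) = λ^2 - 4λ + 8 = 0.
Eigenvalues λ = 2 ± 2i (complex conjugate pair).
For λ=2+2i: an eigenvector is (-2,-3) - i(1,1) = (-2 - i, -3 - i).
A real fundamental pair from Re and Im of e^((2+2i)t)v: X_1 = e^(2t)(cos(2t)·(-2,-3) + sin(2t)·(1,1)), X_2 = e^(2t)(sin(2t)·(-2,-3) - cos(2t)·(1,1)).
General solution: c_1X_1 + c_2X_2.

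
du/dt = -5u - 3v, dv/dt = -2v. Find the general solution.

Coefficient matrix A = [[-5, -3], [0, -2]].
Characteristic polynomial det(A - λI) = λ^2 + 7λ + 10 = 0.
Eigenvalues λ = -5, -2.
For λ=-5: (A-λI) row 1 is [0, -3], so an eigenvector is (1, 0).
For λ=-2: (A-λI) row 1 is [-3, -3], so an eigenvector is (1, -1).
General solution: C_1e^(-5t)(1,0) + C_2e^(-2t)(1,-1).

u(t) = C_1e^(-5t) + C_2e^(-2t), v(t) = -C_2e^(-2t)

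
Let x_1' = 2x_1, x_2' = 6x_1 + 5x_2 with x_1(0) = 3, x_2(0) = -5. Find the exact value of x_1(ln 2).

A = [[2,0],[6,5]]; eigenvalues λ = 2, 5.
Eigenvectors: (1,-2) for λ=2, (0,-1) for λ=5.
From the initial condition, c_1 = 3, c_2 = -1.
x_1(ln 2) = (3)(2^2)(1) + (-1)(2^5)(0) = 12.

12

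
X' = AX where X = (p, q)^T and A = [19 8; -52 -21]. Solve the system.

p(t) = C_1e^(-t)sin(4t) - C_1e^(-t)cos(4t) - C_2e^(-t)sin(4t) - C_2e^(-t)cos(4t), q(t) = -2C_1e^(-t)sin(4t) + 3C_1e^(-t)cos(4t) + 3C_2e^(-t)sin(4t) + 2C_2e^(-t)cos(4t)

Coefficient matrix A = [[19, 8], [-52, -21]].
Characteristic polynomial det(A - λI) = λ^2 + 2λ + 17 = 0.
Eigenvalues λ = -1 ± 4i (complex conjugate pair).
For λ=-1+4i: an eigenvector is (-1,3) - i(1,-2) = (-1 - i, 3 + 2i).
A real fundamental pair from Re and Im of e^((-1+4i)t)v: X_1 = e^(-t)(cos(4t)·(-1,3) + sin(4t)·(1,-2)), X_2 = e^(-t)(sin(4t)·(-1,3) - cos(4t)·(1,-2)).
General solution: C_1X_1 + C_2X_2.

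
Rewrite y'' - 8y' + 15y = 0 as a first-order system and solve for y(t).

y(t) = C_1e^(5t) + C_2e^(3t)

Let x_1 = y, x_2 = y'. Then x_1' = x_2 and x_2' = -15x_1 + 8x_2.
A = [[0,1],[-15,8]]; det(A-λI) = λ^2 - 8λ + 15.
Eigenvalues λ = 5, 3 with eigenvectors (1,5), (1,3).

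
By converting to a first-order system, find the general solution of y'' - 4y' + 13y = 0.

Let x_1 = y, x_2 = y'. Then x_1' = x_2 and x_2' = -13x_1 + 4x_2.
A = [[0,1],[-13,4]]; det(A-λI) = λ^2 - 4λ + 13.
Eigenvalues λ = 2 ± 3i.

y(t) = C_1e^(2t)cos(3t) + C_2e^(2t)sin(3t)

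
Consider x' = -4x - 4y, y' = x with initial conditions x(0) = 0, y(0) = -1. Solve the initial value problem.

x(t) = 4te^(-2t), y(t) = -2te^(-2t) - e^(-2t)

Coefficient matrix A = [[-4, -4], [1, 0]].
Characteristic polynomial det(A - λI) = λ^2 + 4λ + 4 = 0.
Single eigenvalue λ = -2 with algebraic multiplicity 2.
Eigenvector v = (-2,1); generalized eigenvector w with (A-λI)w=v is (-1,1).
General solution: e^(-2t)[K_1·v + K_2·(t·v + w)].
Applying x(0)=0, y(0)=-1 gives K_1=1, K_2=-2.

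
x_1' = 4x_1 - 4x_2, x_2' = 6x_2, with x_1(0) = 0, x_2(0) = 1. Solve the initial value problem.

x_1(t) = -2e^(6t) + 2e^(4t), x_2(t) = e^(6t)

Coefficient matrix A = [[4, -4], [0, 6]].
Characteristic polynomial det(A - λI) = λ^2 - 10λ + 24 = 0.
Eigenvalues λ = 6, 4.
For λ=6: (A-λI) row 1 is [-2, -4], so an eigenvector is (-2, 1).
For λ=4: (A-λI) row 1 is [0, -4], so an eigenvector is (-1, 0).
General solution: C_1e^(6t)(-2,1) + C_2e^(4t)(-1,0).
Applying x_1(0)=0, x_2(0)=1 gives C_1=1, C_2=-2.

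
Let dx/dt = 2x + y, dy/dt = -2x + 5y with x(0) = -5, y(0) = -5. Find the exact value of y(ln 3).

A = [[2,1],[-2,5]]; eigenvalues λ = 3, 4.
Eigenvectors: (-1,-1) for λ=3, (-1,-2) for λ=4.
From the initial condition, c_1 = 5, c_2 = 0.
y(ln 3) = (5)(3^3)(-1) + (0)(3^4)(-2) = -135.

-135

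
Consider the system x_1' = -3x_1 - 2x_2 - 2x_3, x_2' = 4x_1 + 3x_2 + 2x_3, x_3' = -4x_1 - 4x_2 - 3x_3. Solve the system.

x_1(t) = c_1e^(-3t) - c_3e^(-t), x_2(t) = -c_1e^(-3t) + c_2e^(t) + c_3e^(-t), x_3(t) = c_1e^(-3t) - c_2e^(t)

Coefficient matrix A = [[-3, -2, -2], [4, 3, 2], [-4, -4, -3]].
det(A - λI) = 0 gives eigenvalues λ = -3, 1, -1.
For λ=-3: eigenvector (1,-1,1).
For λ=1: eigenvector (0,1,-1).
For λ=-1: eigenvector (-1,1,0).
General solution: c_1e^(-3t)(1,-1,1) + c_2e^(t)(0,1,-1) + c_3e^(-t)(-1,1,0).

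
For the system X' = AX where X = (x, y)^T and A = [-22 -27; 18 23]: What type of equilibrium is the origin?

saddle

A = [[-22,-27],[18,23]]; det(A-λI) = λ^2 - λ - 20.
λ = -4, 5: opposite signs.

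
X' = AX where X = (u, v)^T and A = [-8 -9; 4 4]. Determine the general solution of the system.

Coefficient matrix A = [[-8, -9], [4, 4]].
Characteristic polynomial det(A - λI) = λ^2 + 4λ + 4 = 0.
Single eigenvalue λ = -2 with algebraic multiplicity 2.
Eigenvector v = (3,-2); generalized eigenvector w with (A-λI)w=v is (1,-1).
General solution: e^(-2t)[C_1·v + C_2·(t·v + w)].

u(t) = 3C_1e^(-2t) + 3C_2te^(-2t) + C_2e^(-2t), v(t) = -2C_1e^(-2t) - 2C_2te^(-2t) - C_2e^(-2t)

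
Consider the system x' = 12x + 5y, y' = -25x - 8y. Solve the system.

x(t) = c_1e^(2t)cos(5t) + c_2e^(2t)sin(5t), y(t) = -c_1e^(2t)sin(5t) - 2c_1e^(2t)cos(5t) - 2c_2e^(2t)sin(5t) + c_2e^(2t)cos(5t)

Coefficient matrix A = [[12, 5], [-25, -8]].
Characteristic polynomial det(A - λI) = λ^2 - 4λ + 29 = 0.
Eigenvalues λ = 2 ± 5i (complex conjugate pair).
For λ=2+5i: an eigenvector is (1,-2) - i(0,-1) = (1, -2 + i).
A real fundamental pair from Re and Im of e^((2+5i)t)v: X_1 = e^(2t)(cos(5t)·(1,-2) + sin(5t)·(0,-1)), X_2 = e^(2t)(sin(5t)·(1,-2) - cos(5t)·(0,-1)).
General solution: c_1X_1 + c_2X_2.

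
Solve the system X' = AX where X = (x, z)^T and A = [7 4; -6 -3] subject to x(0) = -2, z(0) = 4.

Coefficient matrix A = [[7, 4], [-6, -3]].
Characteristic polynomial det(A - λI) = λ^2 - 4λ + 3 = 0.
Eigenvalues λ = 1, 3.
For λ=1: (A-λI) row 1 is [6, 4], so an eigenvector is (2, -3).
For λ=3: (A-λI) row 1 is [4, 4], so an eigenvector is (1, -1).
General solution: c_1e^(t)(2,-3) + c_2e^(3t)(1,-1).
Applying x(0)=-2, z(0)=4 gives c_1=-2, c_2=2.

x(t) = 2e^(3t) - 4e^(t), z(t) = -2e^(3t) + 6e^(t)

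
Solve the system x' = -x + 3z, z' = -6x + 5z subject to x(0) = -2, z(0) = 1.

Coefficient matrix A = [[-1, 3], [-6, 5]].
Characteristic polynomial det(A - λI) = λ^2 - 4λ + 13 = 0.
Eigenvalues λ = 2 ± 3i (complex conjugate pair).
For λ=2+3i: an eigenvector is (1,1) - i(0,-1) = (1, 1 + i).
A real fundamental pair from Re and Im of e^((2+3i)t)v: X_1 = e^(2t)(cos(3t)·(1,1) + sin(3t)·(0,-1)), X_2 = e^(2t)(sin(3t)·(1,1) - cos(3t)·(0,-1)).
General solution: c_1X_1 + c_2X_2.
Applying x(0)=-2, z(0)=1 gives c_1=-2, c_2=3.

x(t) = 3e^(2t)sin(3t) - 2e^(2t)cos(3t), z(t) = 5e^(2t)sin(3t) + e^(2t)cos(3t)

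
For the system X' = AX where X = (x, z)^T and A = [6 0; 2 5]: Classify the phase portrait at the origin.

A = [[6,0],[2,5]]; det(A-λI) = λ^2 - 11λ + 30.
λ = 5, 6: both positive.

unstable node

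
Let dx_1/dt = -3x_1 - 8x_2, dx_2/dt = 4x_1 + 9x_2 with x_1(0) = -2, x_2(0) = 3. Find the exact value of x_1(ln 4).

A = [[-3,-8],[4,9]]; eigenvalues λ = 1, 5.
Eigenvectors: (2,-1) for λ=1, (-1,1) for λ=5.
From the initial condition, c_1 = 1, c_2 = 4.
x_1(ln 4) = (1)(4^1)(2) + (4)(4^5)(-1) = -4088.

-4088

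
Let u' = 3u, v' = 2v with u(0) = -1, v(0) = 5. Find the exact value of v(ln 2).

A = [[3,0],[0,2]]; eigenvalues λ = 2, 3.
Eigenvectors: (0,1) for λ=2, (-1,0) for λ=3.
From the initial condition, c_1 = 5, c_2 = 1.
v(ln 2) = (5)(2^2)(1) + (1)(2^3)(0) = 20.

20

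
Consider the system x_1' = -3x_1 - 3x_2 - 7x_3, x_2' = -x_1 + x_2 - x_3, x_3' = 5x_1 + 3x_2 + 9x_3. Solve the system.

x_1(t) = -C_1e^(4t) + C_2e^(t) + 2C_3e^(2t), x_2(t) = C_2e^(t) - C_3e^(2t), x_3(t) = C_1e^(4t) - C_2e^(t) - C_3e^(2t)

Coefficient matrix A = [[-3, -3, -7], [-1, 1, -1], [5, 3, 9]].
det(A - λI) = 0 gives eigenvalues λ = 4, 1, 2.
For λ=4: eigenvector (-1,0,1).
For λ=1: eigenvector (1,1,-1).
For λ=2: eigenvector (2,-1,-1).
General solution: C_1e^(4t)(-1,0,1) + C_2e^(t)(1,1,-1) + C_3e^(2t)(2,-1,-1).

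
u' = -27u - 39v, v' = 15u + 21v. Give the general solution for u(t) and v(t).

Coefficient matrix A = [[-27, -39], [15, 21]].
Characteristic polynomial det(A - λI) = λ^2 + 6λ + 18 = 0.
Eigenvalues λ = -3 ± 3i (complex conjugate pair).
For λ=-3+3i: an eigenvector is (3,-2) - i(2,-1) = (3 - 2i, -2 + i).
A real fundamental pair from Re and Im of e^((-3+3i)t)v: X_1 = e^(-3t)(cos(3t)·(3,-2) + sin(3t)·(2,-1)), X_2 = e^(-3t)(sin(3t)·(3,-2) - cos(3t)·(2,-1)).
General solution: c_1X_1 + c_2X_2.

u(t) = 2c_1e^(-3t)sin(3t) + 3c_1e^(-3t)cos(3t) + 3c_2e^(-3t)sin(3t) - 2c_2e^(-3t)cos(3t), v(t) = -c_1e^(-3t)sin(3t) - 2c_1e^(-3t)cos(3t) - 2c_2e^(-3t)sin(3t) + c_2e^(-3t)cos(3t)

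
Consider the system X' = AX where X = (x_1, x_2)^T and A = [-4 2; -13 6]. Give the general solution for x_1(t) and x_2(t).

x_1(t) = -C_1e^(t)sin(t) - C_1e^(t)cos(t) - C_2e^(t)sin(t) + C_2e^(t)cos(t), x_2(t) = -2C_1e^(t)sin(t) - 3C_1e^(t)cos(t) - 3C_2e^(t)sin(t) + 2C_2e^(t)cos(t)

Coefficient matrix A = [[-4, 2], [-13, 6]].
Characteristic polynomial det(A - λI) = λ^2 - 2λ + 2 = 0.
Eigenvalues λ = 1 ± i (complex conjugate pair).
For λ=1+i: an eigenvector is (-1,-3) - i(-1,-2) = (-1 + i, -3 + 2i).
A real fundamental pair from Re and Im of e^((1+i)t)v: X_1 = e^(t)(cos(t)·(-1,-3) + sin(t)·(-1,-2)), X_2 = e^(t)(sin(t)·(-1,-3) - cos(t)·(-1,-2)).
General solution: C_1X_1 + C_2X_2.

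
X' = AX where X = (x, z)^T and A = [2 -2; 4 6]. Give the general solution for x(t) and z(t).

x(t) = -C_1e^(4t)sin(2t) + C_2e^(4t)cos(2t), z(t) = C_1e^(4t)sin(2t) + C_1e^(4t)cos(2t) + C_2e^(4t)sin(2t) - C_2e^(4t)cos(2t)

Coefficient matrix A = [[2, -2], [4, 6]].
Characteristic polynomial det(A - λI) = λ^2 - 8λ + 20 = 0.
Eigenvalues λ = 4 ± 2i (complex conjugate pair).
For λ=4+2i: an eigenvector is (0,1) - i(-1,1) = (0 + i, 1 - i).
A real fundamental pair from Re and Im of e^((4+2i)t)v: X_1 = e^(4t)(cos(2t)·(0,1) + sin(2t)·(-1,1)), X_2 = e^(4t)(sin(2t)·(0,1) - cos(2t)·(-1,1)).
General solution: C_1X_1 + C_2X_2.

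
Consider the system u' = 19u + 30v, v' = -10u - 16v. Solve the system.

u(t) = 2K_1e^(4t) - 3K_2e^(-t), v(t) = -K_1e^(4t) + 2K_2e^(-t)

Coefficient matrix A = [[19, 30], [-10, -16]].
Characteristic polynomial det(A - λI) = λ^2 - 3λ - 4 = 0.
Eigenvalues λ = 4, -1.
For λ=4: (A-λI) row 1 is [15, 30], so an eigenvector is (2, -1).
For λ=-1: (A-λI) row 1 is [20, 30], so an eigenvector is (-3, 2).
General solution: K_1e^(4t)(2,-1) + K_2e^(-t)(-3,2).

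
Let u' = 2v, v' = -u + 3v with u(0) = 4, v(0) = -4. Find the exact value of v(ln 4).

A = [[0,2],[-1,3]]; eigenvalues λ = 1, 2.
Eigenvectors: (-2,-1) for λ=1, (1,1) for λ=2.
From the initial condition, c_1 = -8, c_2 = -12.
v(ln 4) = (-8)(4^1)(-1) + (-12)(4^2)(1) = -160.

-160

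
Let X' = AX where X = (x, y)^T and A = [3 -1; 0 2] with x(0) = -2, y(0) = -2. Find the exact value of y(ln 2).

-8

A = [[3,-1],[0,2]]; eigenvalues λ = 3, 2.
Eigenvectors: (1,0) for λ=3, (-1,-1) for λ=2.
From the initial condition, c_1 = 0, c_2 = 2.
y(ln 2) = (0)(2^3)(0) + (2)(2^2)(-1) = -8.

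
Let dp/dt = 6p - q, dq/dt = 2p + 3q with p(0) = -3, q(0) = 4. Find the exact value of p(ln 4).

-8448

A = [[6,-1],[2,3]]; eigenvalues λ = 5, 4.
Eigenvectors: (1,1) for λ=5, (1,2) for λ=4.
From the initial condition, c_1 = -10, c_2 = 7.
p(ln 4) = (-10)(4^5)(1) + (7)(4^4)(1) = -8448.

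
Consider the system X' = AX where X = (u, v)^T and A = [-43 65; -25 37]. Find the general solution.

Coefficient matrix A = [[-43, 65], [-25, 37]].
Characteristic polynomial det(A - λI) = λ^2 + 6λ + 34 = 0.
Eigenvalues λ = -3 ± 5i (complex conjugate pair).
For λ=-3+5i: an eigenvector is (-3,-2) - i(-2,-1) = (-3 + 2i, -2 + i).
A real fundamental pair from Re and Im of e^((-3+5i)t)v: X_1 = e^(-3t)(cos(5t)·(-3,-2) + sin(5t)·(-2,-1)), X_2 = e^(-3t)(sin(5t)·(-3,-2) - cos(5t)·(-2,-1)).
General solution: c_1X_1 + c_2X_2.

u(t) = -2c_1e^(-3t)sin(5t) - 3c_1e^(-3t)cos(5t) - 3c_2e^(-3t)sin(5t) + 2c_2e^(-3t)cos(5t), v(t) = -c_1e^(-3t)sin(5t) - 2c_1e^(-3t)cos(5t) - 2c_2e^(-3t)sin(5t) + c_2e^(-3t)cos(5t)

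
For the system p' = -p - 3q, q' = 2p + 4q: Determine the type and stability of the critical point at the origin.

A = [[-1,-3],[2,4]]; det(A-λI) = λ^2 - 3λ + 2.
λ = 1, 2: both positive.

unstable node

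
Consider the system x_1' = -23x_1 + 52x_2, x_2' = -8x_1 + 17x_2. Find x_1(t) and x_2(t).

x_1(t) = 2K_1e^(-3t)sin(4t) - 3K_1e^(-3t)cos(4t) - 3K_2e^(-3t)sin(4t) - 2K_2e^(-3t)cos(4t), x_2(t) = K_1e^(-3t)sin(4t) - K_1e^(-3t)cos(4t) - K_2e^(-3t)sin(4t) - K_2e^(-3t)cos(4t)

Coefficient matrix A = [[-23, 52], [-8, 17]].
Characteristic polynomial det(A - λI) = λ^2 + 6λ + 25 = 0.
Eigenvalues λ = -3 ± 4i (complex conjugate pair).
For λ=-3+4i: an eigenvector is (-3,-1) - i(2,1) = (-3 - 2i, -1 - i).
A real fundamental pair from Re and Im of e^((-3+4i)t)v: X_1 = e^(-3t)(cos(4t)·(-3,-1) + sin(4t)·(2,1)), X_2 = e^(-3t)(sin(4t)·(-3,-1) - cos(4t)·(2,1)).
General solution: K_1X_1 + K_2X_2.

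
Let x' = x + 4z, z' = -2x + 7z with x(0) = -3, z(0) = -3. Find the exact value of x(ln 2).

A = [[1,4],[-2,7]]; eigenvalues λ = 3, 5.
Eigenvectors: (2,1) for λ=3, (1,1) for λ=5.
From the initial condition, c_1 = 0, c_2 = -3.
x(ln 2) = (0)(2^3)(2) + (-3)(2^5)(1) = -96.

-96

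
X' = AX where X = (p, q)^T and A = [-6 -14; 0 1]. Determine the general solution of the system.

Coefficient matrix A = [[-6, -14], [0, 1]].
Characteristic polynomial det(A - λI) = λ^2 + 5λ - 6 = 0.
Eigenvalues λ = -6, 1.
For λ=-6: (A-λI) row 1 is [0, -14], so an eigenvector is (1, 0).
For λ=1: (A-λI) row 1 is [-7, -14], so an eigenvector is (-2, 1).
General solution: K_1e^(-6t)(1,0) + K_2e^(t)(-2,1).

p(t) = K_1e^(-6t) - 2K_2e^(t), q(t) = K_2e^(t)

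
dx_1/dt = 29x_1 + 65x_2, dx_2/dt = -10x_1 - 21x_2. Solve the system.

Coefficient matrix A = [[29, 65], [-10, -21]].
Characteristic polynomial det(A - λI) = λ^2 - 8λ + 41 = 0.
Eigenvalues λ = 4 ± 5i (complex conjugate pair).
For λ=4+5i: an eigenvector is (-2,1) - i(3,-1) = (-2 - 3i, 1 + i).
A real fundamental pair from Re and Im of e^((4+5i)t)v: X_1 = e^(4t)(cos(5t)·(-2,1) + sin(5t)·(3,-1)), X_2 = e^(4t)(sin(5t)·(-2,1) - cos(5t)·(3,-1)).
General solution: C_1X_1 + C_2X_2.

x_1(t) = 3C_1e^(4t)sin(5t) - 2C_1e^(4t)cos(5t) - 2C_2e^(4t)sin(5t) - 3C_2e^(4t)cos(5t), x_2(t) = -C_1e^(4t)sin(5t) + C_1e^(4t)cos(5t) + C_2e^(4t)sin(5t) + C_2e^(4t)cos(5t)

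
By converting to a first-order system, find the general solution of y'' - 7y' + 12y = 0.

y(t) = K_1e^(3t) + K_2e^(4t)

Let x_1 = y, x_2 = y'. Then x_1' = x_2 and x_2' = -12x_1 + 7x_2.
A = [[0,1],[-12,7]]; det(A-λI) = λ^2 - 7λ + 12.
Eigenvalues λ = 3, 4 with eigenvectors (1,3), (1,4).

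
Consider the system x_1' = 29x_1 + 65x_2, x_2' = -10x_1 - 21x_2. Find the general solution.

x_1(t) = 3c_1e^(4t)sin(5t) - 2c_1e^(4t)cos(5t) - 2c_2e^(4t)sin(5t) - 3c_2e^(4t)cos(5t), x_2(t) = -c_1e^(4t)sin(5t) + c_1e^(4t)cos(5t) + c_2e^(4t)sin(5t) + c_2e^(4t)cos(5t)

Coefficient matrix A = [[29, 65], [-10, -21]].
Characteristic polynomial det(A - λI) = λ^2 - 8λ + 41 = 0.
Eigenvalues λ = 4 ± 5i (complex conjugate pair).
For λ=4+5i: an eigenvector is (-2,1) - i(3,-1) = (-2 - 3i, 1 + i).
A real fundamental pair from Re and Im of e^((4+5i)t)v: X_1 = e^(4t)(cos(5t)·(-2,1) + sin(5t)·(3,-1)), X_2 = e^(4t)(sin(5t)·(-2,1) - cos(5t)·(3,-1)).
General solution: c_1X_1 + c_2X_2.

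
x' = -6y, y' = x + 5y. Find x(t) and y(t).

Coefficient matrix A = [[0, -6], [1, 5]].
Characteristic polynomial det(A - λI) = λ^2 - 5λ + 6 = 0.
Eigenvalues λ = 2, 3.
For λ=2: (A-λI) row 1 is [-2, -6], so an eigenvector is (3, -1).
For λ=3: (A-λI) row 1 is [-3, -6], so an eigenvector is (2, -1).
General solution: K_1e^(2t)(3,-1) + K_2e^(3t)(2,-1).

x(t) = 3K_1e^(2t) + 2K_2e^(3t), y(t) = -K_1e^(2t) - K_2e^(3t)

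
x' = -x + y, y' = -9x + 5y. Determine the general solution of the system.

x(t) = -C_1e^(2t) - C_2te^(2t) + C_2e^(2t), y(t) = -3C_1e^(2t) - 3C_2te^(2t) + 2C_2e^(2t)

Coefficient matrix A = [[-1, 1], [-9, 5]].
Characteristic polynomial det(A - λI) = λ^2 - 4λ + 4 = 0.
Single eigenvalue λ = 2 with algebraic multiplicity 2.
Eigenvector v = (-1,-3); generalized eigenvector w with (A-λI)w=v is (1,2).
General solution: e^(2t)[C_1·v + C_2·(t·v + w)].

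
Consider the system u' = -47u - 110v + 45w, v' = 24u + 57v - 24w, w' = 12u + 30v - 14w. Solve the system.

Coefficient matrix A = [[-47, -110, 45], [24, 57, -24], [12, 30, -14]].
det(A - λI) = 0 gives eigenvalues λ = -3, 1, -2.
For λ=-3: eigenvector (5,-2,0).
For λ=1: eigenvector (-5,3,2).
For λ=-2: eigenvector (1,0,1).
General solution: C_1e^(-3t)(5,-2,0) + C_2e^(t)(-5,3,2) + C_3e^(-2t)(1,0,1).

u(t) = 5C_1e^(-3t) - 5C_2e^(t) + C_3e^(-2t), v(t) = -2C_1e^(-3t) + 3C_2e^(t), w(t) = 2C_2e^(t) + C_3e^(-2t)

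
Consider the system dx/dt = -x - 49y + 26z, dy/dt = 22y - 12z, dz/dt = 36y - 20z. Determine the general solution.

Coefficient matrix A = [[-1, -49, 26], [0, 22, -12], [0, 36, -20]].
det(A - λI) = 0 gives eigenvalues λ = -2, -1, 4.
For λ=-2: eigenvector (-3,1,2).
For λ=-1: eigenvector (1,0,0).
For λ=4: eigenvector (4,-2,-3).
General solution: K_1e^(-2t)(-3,1,2) + K_2e^(-t)(1,0,0) + K_3e^(4t)(4,-2,-3).

x(t) = -3K_1e^(-2t) + K_2e^(-t) + 4K_3e^(4t), y(t) = K_1e^(-2t) - 2K_3e^(4t), z(t) = 2K_1e^(-2t) - 3K_3e^(4t)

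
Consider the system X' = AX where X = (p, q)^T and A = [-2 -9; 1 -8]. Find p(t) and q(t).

p(t) = 3c_1e^(-5t) + 3c_2te^(-5t) - 2c_2e^(-5t), q(t) = c_1e^(-5t) + c_2te^(-5t) - c_2e^(-5t)

Coefficient matrix A = [[-2, -9], [1, -8]].
Characteristic polynomial det(A - λI) = λ^2 + 10λ + 25 = 0.
Single eigenvalue λ = -5 with algebraic multiplicity 2.
Eigenvector v = (3,1); generalized eigenvector w with (A-λI)w=v is (-2,-1).
General solution: e^(-5t)[c_1·v + c_2·(t·v + w)].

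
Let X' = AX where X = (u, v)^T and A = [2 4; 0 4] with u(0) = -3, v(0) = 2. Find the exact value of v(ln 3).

162

A = [[2,4],[0,4]]; eigenvalues λ = 4, 2.
Eigenvectors: (2,1) for λ=4, (1,0) for λ=2.
From the initial condition, c_1 = 2, c_2 = -7.
v(ln 3) = (2)(3^4)(1) + (-7)(3^2)(0) = 162.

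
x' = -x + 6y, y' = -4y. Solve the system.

Coefficient matrix A = [[-1, 6], [0, -4]].
Characteristic polynomial det(A - λI) = λ^2 + 5λ + 4 = 0.
Eigenvalues λ = -1, -4.
For λ=-1: (A-λI) row 1 is [0, 6], so an eigenvector is (-1, 0).
For λ=-4: (A-λI) row 1 is [3, 6], so an eigenvector is (-2, 1).
General solution: c_1e^(-t)(-1,0) + c_2e^(-4t)(-2,1).

x(t) = -c_1e^(-t) - 2c_2e^(-4t), y(t) = c_2e^(-4t)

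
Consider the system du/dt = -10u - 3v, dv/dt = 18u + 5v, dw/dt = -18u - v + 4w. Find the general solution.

Coefficient matrix A = [[-10, -3, 0], [18, 5, 0], [-18, -1, 4]].
det(A - λI) = 0 gives eigenvalues λ = -4, -1, 4.
For λ=-4: eigenvector (1,-2,2).
For λ=-1: eigenvector (-1,3,-3).
For λ=4: eigenvector (0,0,1).
General solution: K_1e^(-4t)(1,-2,2) + K_2e^(-t)(-1,3,-3) + K_3e^(4t)(0,0,1).

u(t) = K_1e^(-4t) - K_2e^(-t), v(t) = -2K_1e^(-4t) + 3K_2e^(-t), w(t) = 2K_1e^(-4t) - 3K_2e^(-t) + K_3e^(4t)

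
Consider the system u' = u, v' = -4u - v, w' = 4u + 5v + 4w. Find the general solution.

u(t) = C_1e^(t), v(t) = -2C_1e^(t) + C_3e^(-t), w(t) = 2C_1e^(t) + C_2e^(4t) - C_3e^(-t)

Coefficient matrix A = [[1, 0, 0], [-4, -1, 0], [4, 5, 4]].
det(A - λI) = 0 gives eigenvalues λ = 1, 4, -1.
For λ=1: eigenvector (1,-2,2).
For λ=4: eigenvector (0,0,1).
For λ=-1: eigenvector (0,1,-1).
General solution: C_1e^(t)(1,-2,2) + C_2e^(4t)(0,0,1) + C_3e^(-t)(0,1,-1).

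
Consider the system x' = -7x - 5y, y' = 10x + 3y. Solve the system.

x(t) = -C_1e^(-2t)cos(5t) - C_2e^(-2t)sin(5t), y(t) = -C_1e^(-2t)sin(5t) + C_1e^(-2t)cos(5t) + C_2e^(-2t)sin(5t) + C_2e^(-2t)cos(5t)

Coefficient matrix A = [[-7, -5], [10, 3]].
Characteristic polynomial det(A - λI) = λ^2 + 4λ + 29 = 0.
Eigenvalues λ = -2 ± 5i (complex conjugate pair).
For λ=-2+5i: an eigenvector is (-1,1) - i(0,-1) = (-1, 1 + i).
A real fundamental pair from Re and Im of e^((-2+5i)t)v: X_1 = e^(-2t)(cos(5t)·(-1,1) + sin(5t)·(0,-1)), X_2 = e^(-2t)(sin(5t)·(-1,1) - cos(5t)·(0,-1)).
General solution: C_1X_1 + C_2X_2.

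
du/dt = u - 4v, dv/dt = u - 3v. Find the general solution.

Coefficient matrix A = [[1, -4], [1, -3]].
Characteristic polynomial det(A - λI) = λ^2 + 2λ + 1 = 0.
Single eigenvalue λ = -1 with algebraic multiplicity 2.
Eigenvector v = (-2,-1); generalized eigenvector w with (A-λI)w=v is (-1,0).
General solution: e^(-t)[K_1·v + K_2·(t·v + w)].

u(t) = -2K_1e^(-t) - 2K_2te^(-t) - K_2e^(-t), v(t) = -K_1e^(-t) - K_2te^(-t)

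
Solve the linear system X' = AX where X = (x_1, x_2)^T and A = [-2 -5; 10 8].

Coefficient matrix A = [[-2, -5], [10, 8]].
Characteristic polynomial det(A - λI) = λ^2 - 6λ + 34 = 0.
Eigenvalues λ = 3 ± 5i (complex conjugate pair).
For λ=3+5i: an eigenvector is (0,1) - i(-1,1) = (0 + i, 1 - i).
A real fundamental pair from Re and Im of e^((3+5i)t)v: X_1 = e^(3t)(cos(5t)·(0,1) + sin(5t)·(-1,1)), X_2 = e^(3t)(sin(5t)·(0,1) - cos(5t)·(-1,1)).
General solution: c_1X_1 + c_2X_2.

x_1(t) = -c_1e^(3t)sin(5t) + c_2e^(3t)cos(5t), x_2(t) = c_1e^(3t)sin(5t) + c_1e^(3t)cos(5t) + c_2e^(3t)sin(5t) - c_2e^(3t)cos(5t)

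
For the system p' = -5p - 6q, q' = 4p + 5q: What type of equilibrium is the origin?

A = [[-5,-6],[4,5]]; det(A-λI) = λ^2 - 1.
λ = -1, 1: opposite signs.

saddle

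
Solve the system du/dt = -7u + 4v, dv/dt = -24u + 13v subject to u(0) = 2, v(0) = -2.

u(t) = -6e^(5t) + 8e^(t), v(t) = -18e^(5t) + 16e^(t)

Coefficient matrix A = [[-7, 4], [-24, 13]].
Characteristic polynomial det(A - λI) = λ^2 - 6λ + 5 = 0.
Eigenvalues λ = 1, 5.
For λ=1: (A-λI) row 1 is [-8, 4], so an eigenvector is (-1, -2).
For λ=5: (A-λI) row 1 is [-12, 4], so an eigenvector is (1, 3).
General solution: c_1e^(t)(-1,-2) + c_2e^(5t)(1,3).
Applying u(0)=2, v(0)=-2 gives c_1=-8, c_2=-6.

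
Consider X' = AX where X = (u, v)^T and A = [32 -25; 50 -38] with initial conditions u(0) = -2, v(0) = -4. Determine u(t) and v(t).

Coefficient matrix A = [[32, -25], [50, -38]].
Characteristic polynomial det(A - λI) = λ^2 + 6λ + 34 = 0.
Eigenvalues λ = -3 ± 5i (complex conjugate pair).
For λ=-3+5i: an eigenvector is (-2,-3) - i(1,1) = (-2 - i, -3 - i).
A real fundamental pair from Re and Im of e^((-3+5i)t)v: X_1 = e^(-3t)(cos(5t)·(-2,-3) + sin(5t)·(1,1)), X_2 = e^(-3t)(sin(5t)·(-2,-3) - cos(5t)·(1,1)).
General solution: K_1X_1 + K_2X_2.
Applying u(0)=-2, v(0)=-4 gives K_1=2, K_2=-2.

u(t) = 6e^(-3t)sin(5t) - 2e^(-3t)cos(5t), v(t) = 8e^(-3t)sin(5t) - 4e^(-3t)cos(5t)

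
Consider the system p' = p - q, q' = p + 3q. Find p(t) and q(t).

Coefficient matrix A = [[1, -1], [1, 3]].
Characteristic polynomial det(A - λI) = λ^2 - 4λ + 4 = 0.
Single eigenvalue λ = 2 with algebraic multiplicity 2.
Eigenvector v = (1,-1); generalized eigenvector w with (A-λI)w=v is (1,-2).
General solution: e^(2t)[K_1·v + K_2·(t·v + w)].

p(t) = K_1e^(2t) + K_2te^(2t) + K_2e^(2t), q(t) = -K_1e^(2t) - K_2te^(2t) - 2K_2e^(2t)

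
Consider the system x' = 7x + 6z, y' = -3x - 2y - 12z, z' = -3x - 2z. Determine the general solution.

Coefficient matrix A = [[7, 0, 6], [-3, -2, -12], [-3, 0, -2]].
det(A - λI) = 0 gives eigenvalues λ = -2, 1, 4.
For λ=-2: eigenvector (0,1,0).
For λ=1: eigenvector (-1,-3,1).
For λ=4: eigenvector (-2,-1,1).
General solution: K_1e^(-2t)(0,1,0) + K_2e^(t)(-1,-3,1) + K_3e^(4t)(-2,-1,1).

x(t) = -K_2e^(t) - 2K_3e^(4t), y(t) = K_1e^(-2t) - 3K_2e^(t) - K_3e^(4t), z(t) = K_2e^(t) + K_3e^(4t)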